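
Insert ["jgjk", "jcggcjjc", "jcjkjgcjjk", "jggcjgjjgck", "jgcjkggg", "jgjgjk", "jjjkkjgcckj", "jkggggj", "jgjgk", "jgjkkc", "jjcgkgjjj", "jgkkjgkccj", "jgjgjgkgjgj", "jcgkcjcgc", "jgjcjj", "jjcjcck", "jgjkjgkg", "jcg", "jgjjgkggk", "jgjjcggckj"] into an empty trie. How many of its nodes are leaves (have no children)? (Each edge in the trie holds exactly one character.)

Leaves are exactly the stored words that no other stored word extends.
Those words: "jcggcjjc", "jcgkcjcgc", "jcjkjgcjjk", "jgcjkggg", "jggcjgjjgck", "jgjcjj", "jgjgjgkgjgj", "jgjgjk", "jgjgk", "jgjjcggckj", "jgjjgkggk", "jgjkjgkg", "jgjkkc", "jgkkjgkccj", "jjcgkgjjj", "jjcjcck", "jjjkkjgcckj", "jkggggj"
Leaf count: 18

18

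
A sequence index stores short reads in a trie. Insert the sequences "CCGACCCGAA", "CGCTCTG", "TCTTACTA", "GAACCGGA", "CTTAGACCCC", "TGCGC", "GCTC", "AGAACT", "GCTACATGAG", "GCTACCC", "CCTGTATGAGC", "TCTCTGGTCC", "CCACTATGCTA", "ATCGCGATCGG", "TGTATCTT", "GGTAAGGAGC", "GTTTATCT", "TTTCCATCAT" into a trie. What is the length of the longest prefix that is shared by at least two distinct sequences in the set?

5

Equivalently: take the maximum, over all pairs, of their longest common prefix length.
e.g. "GCTACATGAG" and "GCTACCC" share the prefix "GCTAC" of length 5; no pair shares a longer one.
Longest shared-prefix length: 5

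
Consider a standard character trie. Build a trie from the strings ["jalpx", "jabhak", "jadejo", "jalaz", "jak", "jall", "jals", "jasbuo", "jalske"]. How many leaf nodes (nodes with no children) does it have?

8

Leaves are exactly the stored words that no other stored word extends.
Those words: "jabhak", "jadejo", "jak", "jalaz", "jall", "jalpx", "jalske", "jasbuo"
Leaf count: 8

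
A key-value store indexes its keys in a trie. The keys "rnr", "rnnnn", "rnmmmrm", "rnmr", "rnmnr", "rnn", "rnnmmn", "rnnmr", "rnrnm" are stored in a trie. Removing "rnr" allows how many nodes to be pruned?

A node on "rnr"'s path can go only if nothing else ends at it or branches off below it.
Every node on "rnr" is still needed (e.g. by "rnrnm"), so nothing is freed.
Nodes removed: 0

0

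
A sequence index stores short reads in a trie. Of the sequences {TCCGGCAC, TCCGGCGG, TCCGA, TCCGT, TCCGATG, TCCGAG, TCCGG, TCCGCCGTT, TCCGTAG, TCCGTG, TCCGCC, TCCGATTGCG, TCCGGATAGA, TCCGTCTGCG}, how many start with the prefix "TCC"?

14

Walk to "TCC"; the words in its subtree are exactly those with that prefix.
Words under "TCC": TCCGA, TCCGAG, TCCGATG, TCCGATTGCG, TCCGCC, TCCGCCGTT, TCCGG, TCCGGATAGA, TCCGGCAC, TCCGGCGG, TCCGT, TCCGTAG, TCCGTCTGCG, TCCGTG
Count: 14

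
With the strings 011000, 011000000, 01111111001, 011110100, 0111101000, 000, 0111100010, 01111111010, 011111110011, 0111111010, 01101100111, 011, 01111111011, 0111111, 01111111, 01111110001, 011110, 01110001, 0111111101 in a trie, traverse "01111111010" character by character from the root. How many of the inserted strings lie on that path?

5

Check each prefix of "01111111010" against the stored set — each match is an end-marker on the path.
Prefixes of the query that are stored words: "011", "0111111", "01111111", "0111111101", "01111111010"
Count: 5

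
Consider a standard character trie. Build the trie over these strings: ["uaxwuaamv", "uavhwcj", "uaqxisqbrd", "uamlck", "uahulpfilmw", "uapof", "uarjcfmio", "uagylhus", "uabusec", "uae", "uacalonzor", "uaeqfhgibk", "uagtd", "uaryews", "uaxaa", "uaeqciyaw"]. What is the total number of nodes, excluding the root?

Count nodes per top-level branch (shared prefixes stored once):
  'u'-branch (uabusec, uacalonzor, uae, uaeqciyaw, uaeqfhgibk, uagtd, uagylhus, uahulpfilmw, uamlck, uapof, uaqxisqbrd, uarjcfmio, uaryews, uavhwcj, uaxaa, uaxwuaamv): 85 nodes
Sum: 85

85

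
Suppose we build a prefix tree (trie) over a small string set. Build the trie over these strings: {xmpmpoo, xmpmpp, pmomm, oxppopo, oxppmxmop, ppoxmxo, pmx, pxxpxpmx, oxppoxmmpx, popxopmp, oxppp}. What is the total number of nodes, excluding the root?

Count nodes per top-level branch (shared prefixes stored once):
  'o'-branch (oxppmxmop, oxppopo, oxppoxmmpx, oxppp): 18 nodes
  'p'-branch (pmomm, pmx, popxopmp, ppoxmxo, pxxpxpmx): 26 nodes
  'x'-branch (xmpmpoo, xmpmpp): 8 nodes
Sum: 52

52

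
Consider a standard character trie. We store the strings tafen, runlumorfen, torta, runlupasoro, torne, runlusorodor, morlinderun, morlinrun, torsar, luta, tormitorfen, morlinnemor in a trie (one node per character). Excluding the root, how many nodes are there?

Trace insertions, counting only characters that open a new branch:
  "tafen" → 5 new (t, a, f, e, n)
  "runlumorfen" → 11 new (r, u, n, l, u, m, o, r, f, e, n)
  "torta" → prefix "t" already present; 4 new (o, r, t, a)
  "runlupasoro" → prefix "runlu" already present; 6 new (p, a, s, o, r, o)
  "torne" → prefix "tor" already present; 2 new (n, e)
  "runlusorodor" → prefix "runlu" already present; 7 new (s, o, r, o, d, o, r)
  "morlinderun" → 11 new (m, o, r, l, i, n, d, e, r, u, n)
  "morlinrun" → prefix "morlin" already present; 3 new (r, u, n)
  "torsar" → prefix "tor" already present; 3 new (s, a, r)
  "luta" → 4 new (l, u, t, a)
  "tormitorfen" → prefix "tor" already present; 8 new (m, i, t, o, r, f, e, n)
  "morlinnemor" → prefix "morlin" already present; 5 new (n, e, m, o, r)
Total nodes = 5 + 11 + 4 + 6 + 2 + 7 + 11 + 3 + 3 + 4 + 8 + 5 = 69

69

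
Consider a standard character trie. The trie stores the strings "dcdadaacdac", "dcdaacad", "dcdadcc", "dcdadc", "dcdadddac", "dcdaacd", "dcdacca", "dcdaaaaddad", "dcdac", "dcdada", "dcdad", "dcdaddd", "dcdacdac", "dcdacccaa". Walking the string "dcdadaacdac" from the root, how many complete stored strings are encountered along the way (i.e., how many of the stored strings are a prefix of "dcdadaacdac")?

Walk "dcdadaacdac" from the root; an end-of-word marker is hit whenever a stored word is a prefix of "dcdadaacdac".
Prefixes of the query that are stored words: "dcdad", "dcdada", "dcdadaacdac"
Count: 3

3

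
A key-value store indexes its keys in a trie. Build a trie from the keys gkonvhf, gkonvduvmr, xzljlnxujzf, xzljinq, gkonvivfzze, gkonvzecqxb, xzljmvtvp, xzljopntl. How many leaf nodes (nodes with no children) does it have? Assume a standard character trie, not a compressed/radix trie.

A leaf is a node with no children — equivalently, the end of a word that is not a proper prefix of any other stored word.
Those words: "gkonvduvmr", "gkonvhf", "gkonvivfzze", "gkonvzecqxb", "xzljinq", "xzljlnxujzf", "xzljmvtvp", "xzljopntl"
Leaf count: 8

8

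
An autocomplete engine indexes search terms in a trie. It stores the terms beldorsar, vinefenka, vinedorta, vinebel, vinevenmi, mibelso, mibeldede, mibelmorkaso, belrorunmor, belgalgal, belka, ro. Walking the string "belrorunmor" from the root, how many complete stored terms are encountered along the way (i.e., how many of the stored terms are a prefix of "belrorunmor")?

Traverse "belrorunmor" character by character; count nodes along the way that are marked as word ends.
Prefixes of the query that are stored words: "belrorunmor"
Count: 1

1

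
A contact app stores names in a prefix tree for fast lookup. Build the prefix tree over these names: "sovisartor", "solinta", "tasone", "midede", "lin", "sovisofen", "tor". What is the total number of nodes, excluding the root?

36

Trie structure (* marks end of a word):
(root)
├─ l
│  └─ i
│     └─ n *
├─ m
│  └─ i
│     └─ d
│        └─ e
│           └─ d
│              └─ e *
├─ s
│  └─ o
│     ├─ l
│     │  └─ i
│     │     └─ n
│     │        └─ t
│     │           └─ a *
│     └─ v
│        └─ i
│           └─ s
│              ├─ a
│              │  └─ r
│              │     └─ t
│              │        └─ o
│              │           └─ r *
│              └─ o
│                 └─ f
│                    └─ e
│                       └─ n *
└─ t
   ├─ a
   │  └─ s
   │     └─ o
   │        └─ n
   │           └─ e *
   └─ o
      └─ r *
Counting every labelled node above: 36.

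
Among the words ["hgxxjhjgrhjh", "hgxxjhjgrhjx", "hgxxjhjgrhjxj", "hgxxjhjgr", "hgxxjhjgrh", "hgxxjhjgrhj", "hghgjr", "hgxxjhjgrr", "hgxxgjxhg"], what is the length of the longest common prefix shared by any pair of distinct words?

12

Look for the deepest trie node that still has at least two words in its subtree.
"hgxxjhjgrhjx" and "hgxxjhjgrhjxj" agree on "hgxxjhjgrhjx" (12 characters) before diverging; nothing deeper is shared.
Longest shared-prefix length: 12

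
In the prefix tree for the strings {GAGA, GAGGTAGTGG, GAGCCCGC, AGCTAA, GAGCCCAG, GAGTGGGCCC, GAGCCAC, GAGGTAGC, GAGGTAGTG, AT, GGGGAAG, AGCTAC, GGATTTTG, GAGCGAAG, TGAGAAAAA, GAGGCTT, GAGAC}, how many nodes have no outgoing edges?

Leaves are exactly the stored words that no other stored word extends.
Those words: "AGCTAA", "AGCTAC", "AT", "GAGAC", "GAGCCAC", "GAGCCCAG", "GAGCCCGC", "GAGCGAAG", "GAGGCTT", "GAGGTAGC", "GAGGTAGTGG", "GAGTGGGCCC", "GGATTTTG", "GGGGAAG", "TGAGAAAAA"
Leaf count: 15

15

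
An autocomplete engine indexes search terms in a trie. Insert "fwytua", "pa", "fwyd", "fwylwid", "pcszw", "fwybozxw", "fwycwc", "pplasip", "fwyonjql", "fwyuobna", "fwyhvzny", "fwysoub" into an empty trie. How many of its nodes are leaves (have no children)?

12

Leaves are exactly the stored words that no other stored word extends.
Those words: "fwybozxw", "fwycwc", "fwyd", "fwyhvzny", "fwylwid", "fwyonjql", "fwysoub", "fwytua", "fwyuobna", "pa", "pcszw", "pplasip"
Leaf count: 12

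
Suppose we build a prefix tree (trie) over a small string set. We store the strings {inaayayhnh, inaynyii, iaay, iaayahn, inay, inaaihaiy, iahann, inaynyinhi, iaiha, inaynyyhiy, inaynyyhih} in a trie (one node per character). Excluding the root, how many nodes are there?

Trace insertions, counting only characters that open a new branch:
  "inaayayhnh" → 10 new (i, n, a, a, y, a, y, h, n, h)
  "inaynyii" → prefix "ina" already present; 5 new (y, n, y, i, i)
  "iaay" → prefix "i" already present; 3 new (a, a, y)
  "iaayahn" → prefix "iaay" already present; 3 new (a, h, n)
  "inay" → prefix "inay" already present; 0 new (none)
  "inaaihaiy" → prefix "inaa" already present; 5 new (i, h, a, i, y)
  "iahann" → prefix "ia" already present; 4 new (h, a, n, n)
  "inaynyinhi" → prefix "inaynyi" already present; 3 new (n, h, i)
  "iaiha" → prefix "ia" already present; 3 new (i, h, a)
  "inaynyyhiy" → prefix "inayny" already present; 4 new (y, h, i, y)
  "inaynyyhih" → prefix "inaynyyhi" already present; 1 new (h)
Total nodes = 10 + 5 + 3 + 3 + 0 + 5 + 4 + 3 + 3 + 4 + 1 = 41

41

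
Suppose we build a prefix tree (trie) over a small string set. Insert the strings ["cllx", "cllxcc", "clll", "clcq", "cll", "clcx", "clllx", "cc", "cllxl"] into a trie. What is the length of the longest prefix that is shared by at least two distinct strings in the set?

4

The deepest shared node is where two words last agree before diverging.
"clll" and "clllx" agree on "clll" (4 characters) before diverging; nothing deeper is shared.
Longest shared-prefix length: 4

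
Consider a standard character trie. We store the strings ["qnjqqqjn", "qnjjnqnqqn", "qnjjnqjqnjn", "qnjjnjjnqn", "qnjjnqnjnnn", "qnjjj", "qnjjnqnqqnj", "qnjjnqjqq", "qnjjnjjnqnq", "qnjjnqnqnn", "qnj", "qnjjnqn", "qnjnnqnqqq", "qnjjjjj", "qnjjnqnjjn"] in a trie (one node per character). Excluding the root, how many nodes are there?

46

Count nodes per top-level branch (shared prefixes stored once):
  'q'-branch (qnj, qnjjj, qnjjjjj, qnjjnjjnqn, qnjjnjjnqnq, qnjjnqjqnjn, qnjjnqjqq, qnjjnqn, qnjjnqnjjn, qnjjnqnjnnn, qnjjnqnqnn, qnjjnqnqqn, qnjjnqnqqnj, qnjnnqnqqq, qnjqqqjn): 46 nodes
Sum: 46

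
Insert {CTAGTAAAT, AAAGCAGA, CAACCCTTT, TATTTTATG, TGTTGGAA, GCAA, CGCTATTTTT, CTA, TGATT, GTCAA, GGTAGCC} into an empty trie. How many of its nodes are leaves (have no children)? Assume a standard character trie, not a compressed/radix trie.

10

A leaf is a node with no children — equivalently, the end of a word that is not a proper prefix of any other stored word.
Those words: "AAAGCAGA", "CAACCCTTT", "CGCTATTTTT", "CTAGTAAAT", "GCAA", "GGTAGCC", "GTCAA", "TATTTTATG", "TGATT", "TGTTGGAA"
Leaf count: 10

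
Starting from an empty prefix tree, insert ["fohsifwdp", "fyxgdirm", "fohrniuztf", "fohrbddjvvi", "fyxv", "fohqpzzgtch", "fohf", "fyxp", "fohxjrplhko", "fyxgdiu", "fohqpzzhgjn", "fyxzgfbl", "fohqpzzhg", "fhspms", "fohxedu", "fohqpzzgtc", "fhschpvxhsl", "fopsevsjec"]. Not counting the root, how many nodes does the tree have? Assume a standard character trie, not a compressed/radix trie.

Insert word by word; a character creates a node only if that edge doesn't already exist:
  "fohsifwdp" → 9 new (f, o, h, s, i, f, w, d, p)
  "fyxgdirm" → prefix "f" already present; 7 new (y, x, g, d, i, r, m)
  "fohrniuztf" → prefix "foh" already present; 7 new (r, n, i, u, z, t, f)
  "fohrbddjvvi" → prefix "fohr" already present; 7 new (b, d, d, j, v, v, i)
  "fyxv" → prefix "fyx" already present; 1 new (v)
  "fohqpzzgtch" → prefix "foh" already present; 8 new (q, p, z, z, g, t, c, h)
  "fohf" → prefix "foh" already present; 1 new (f)
  "fyxp" → prefix "fyx" already present; 1 new (p)
  "fohxjrplhko" → prefix "foh" already present; 8 new (x, j, r, p, l, h, k, o)
  "fyxgdiu" → prefix "fyxgdi" already present; 1 new (u)
  "fohqpzzhgjn" → prefix "fohqpzz" already present; 4 new (h, g, j, n)
  "fyxzgfbl" → prefix "fyx" already present; 5 new (z, g, f, b, l)
  "fohqpzzhg" → prefix "fohqpzzhg" already present; 0 new (none)
  "fhspms" → prefix "f" already present; 5 new (h, s, p, m, s)
  "fohxedu" → prefix "fohx" already present; 3 new (e, d, u)
  "fohqpzzgtc" → prefix "fohqpzzgtc" already present; 0 new (none)
  "fhschpvxhsl" → prefix "fhs" already present; 8 new (c, h, p, v, x, h, s, l)
  "fopsevsjec" → prefix "fo" already present; 8 new (p, s, e, v, s, j, e, c)
Total nodes = 9 + 7 + 7 + 7 + 1 + 8 + 1 + 1 + 8 + 1 + 4 + 5 + 0 + 5 + 3 + 0 + 8 + 8 = 83

83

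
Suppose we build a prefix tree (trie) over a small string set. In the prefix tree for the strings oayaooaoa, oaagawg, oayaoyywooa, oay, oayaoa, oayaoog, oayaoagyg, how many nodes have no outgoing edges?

Leaves are exactly the stored words that no other stored word extends.
Those words: "oaagawg", "oayaoagyg", "oayaooaoa", "oayaoog", "oayaoyywooa"
Leaf count: 5

5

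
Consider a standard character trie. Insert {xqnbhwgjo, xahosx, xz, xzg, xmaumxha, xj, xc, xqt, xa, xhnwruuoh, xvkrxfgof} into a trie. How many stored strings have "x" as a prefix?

11

Walk to "x"; the words in its subtree are exactly those with that prefix.
Words under "x": xa, xahosx, xc, xhnwruuoh, xj, xmaumxha, xqnbhwgjo, xqt, xvkrxfgof, xz, xzg
Count: 11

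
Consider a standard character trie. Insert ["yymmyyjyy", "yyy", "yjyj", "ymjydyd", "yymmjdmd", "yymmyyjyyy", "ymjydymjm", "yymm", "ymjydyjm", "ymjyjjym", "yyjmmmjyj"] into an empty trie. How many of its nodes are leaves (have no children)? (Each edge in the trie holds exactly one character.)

Leaves are exactly the stored words that no other stored word extends.
Those words: "yjyj", "ymjydyd", "ymjydyjm", "ymjydymjm", "ymjyjjym", "yyjmmmjyj", "yymmjdmd", "yymmyyjyyy", "yyy"
Leaf count: 9

9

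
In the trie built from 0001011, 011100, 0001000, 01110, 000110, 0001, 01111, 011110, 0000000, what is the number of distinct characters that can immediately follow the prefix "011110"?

0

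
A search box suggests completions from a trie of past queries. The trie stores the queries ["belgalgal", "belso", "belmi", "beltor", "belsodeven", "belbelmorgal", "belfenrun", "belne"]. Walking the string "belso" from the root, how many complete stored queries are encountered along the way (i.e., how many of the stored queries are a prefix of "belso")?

Traverse "belso" character by character; count nodes along the way that are marked as word ends.
Prefixes of the query that are stored words: "belso"
Count: 1

1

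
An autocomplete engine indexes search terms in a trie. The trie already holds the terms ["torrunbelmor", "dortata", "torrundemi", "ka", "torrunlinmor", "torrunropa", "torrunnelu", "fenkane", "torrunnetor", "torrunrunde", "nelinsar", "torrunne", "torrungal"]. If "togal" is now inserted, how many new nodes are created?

"to" is already a path in the trie; the remaining "gal" must be added.
Each of the 3 remaining characters creates one node.

3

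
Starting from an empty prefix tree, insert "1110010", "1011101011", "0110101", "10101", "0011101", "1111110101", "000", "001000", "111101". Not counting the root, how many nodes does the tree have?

44

For each word, the new-node count is its length minus the longest prefix already in the trie:
  "1110010" → 7 new (1, 1, 1, 0, 0, 1, 0)
  "1011101011" → prefix "1" already present; 9 new (0, 1, 1, 1, 0, 1, 0, 1, 1)
  "0110101" → 7 new (0, 1, 1, 0, 1, 0, 1)
  "10101" → prefix "101" already present; 2 new (0, 1)
  "0011101" → prefix "0" already present; 6 new (0, 1, 1, 1, 0, 1)
  "1111110101" → prefix "111" already present; 7 new (1, 1, 1, 0, 1, 0, 1)
  "000" → prefix "00" already present; 1 new (0)
  "001000" → prefix "001" already present; 3 new (0, 0, 0)
  "111101" → prefix "1111" already present; 2 new (0, 1)
Total nodes = 7 + 9 + 7 + 2 + 6 + 7 + 1 + 3 + 2 = 44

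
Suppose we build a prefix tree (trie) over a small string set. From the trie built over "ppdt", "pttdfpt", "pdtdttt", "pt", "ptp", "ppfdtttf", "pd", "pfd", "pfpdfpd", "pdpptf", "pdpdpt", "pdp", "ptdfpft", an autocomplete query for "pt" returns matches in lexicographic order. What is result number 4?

pttdfpt

Words with prefix "pt", in lexicographic order: "pt", "ptdfpft", "ptp", "pttdfpt"
The 4th is pttdfpt.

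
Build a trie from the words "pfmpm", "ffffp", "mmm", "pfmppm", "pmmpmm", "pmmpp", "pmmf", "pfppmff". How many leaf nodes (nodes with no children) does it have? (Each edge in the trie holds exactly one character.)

A leaf is a node with no children — equivalently, the end of a word that is not a proper prefix of any other stored word.
Those words: "ffffp", "mmm", "pfmpm", "pfmppm", "pfppmff", "pmmf", "pmmpmm", "pmmpp"
Leaf count: 8

8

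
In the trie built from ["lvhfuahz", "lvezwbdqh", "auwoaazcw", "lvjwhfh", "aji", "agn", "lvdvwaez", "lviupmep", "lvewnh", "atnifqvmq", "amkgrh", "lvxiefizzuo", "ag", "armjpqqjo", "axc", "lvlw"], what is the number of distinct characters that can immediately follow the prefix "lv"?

7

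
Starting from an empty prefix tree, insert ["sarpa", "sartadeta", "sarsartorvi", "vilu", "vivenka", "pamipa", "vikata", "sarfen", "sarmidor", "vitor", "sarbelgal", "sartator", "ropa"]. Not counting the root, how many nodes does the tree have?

62

Insert word by word; a character creates a node only if that edge doesn't already exist:
  "sarpa" → 5 new (s, a, r, p, a)
  "sartadeta" → prefix "sar" already present; 6 new (t, a, d, e, t, a)
  "sarsartorvi" → prefix "sar" already present; 8 new (s, a, r, t, o, r, v, i)
  "vilu" → 4 new (v, i, l, u)
  "vivenka" → prefix "vi" already present; 5 new (v, e, n, k, a)
  "pamipa" → 6 new (p, a, m, i, p, a)
  "vikata" → prefix "vi" already present; 4 new (k, a, t, a)
  "sarfen" → prefix "sar" already present; 3 new (f, e, n)
  "sarmidor" → prefix "sar" already present; 5 new (m, i, d, o, r)
  "vitor" → prefix "vi" already present; 3 new (t, o, r)
  "sarbelgal" → prefix "sar" already present; 6 new (b, e, l, g, a, l)
  "sartator" → prefix "sarta" already present; 3 new (t, o, r)
  "ropa" → 4 new (r, o, p, a)
Total nodes = 5 + 6 + 8 + 4 + 5 + 6 + 4 + 3 + 5 + 3 + 6 + 3 + 4 = 62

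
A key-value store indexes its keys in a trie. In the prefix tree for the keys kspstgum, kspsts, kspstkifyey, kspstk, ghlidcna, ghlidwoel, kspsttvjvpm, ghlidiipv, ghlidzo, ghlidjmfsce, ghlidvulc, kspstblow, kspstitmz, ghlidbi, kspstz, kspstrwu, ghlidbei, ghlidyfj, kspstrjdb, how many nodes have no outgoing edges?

18

A leaf is a node with no children — equivalently, the end of a word that is not a proper prefix of any other stored word.
Those words: "ghlidbei", "ghlidbi", "ghlidcna", "ghlidiipv", "ghlidjmfsce", "ghlidvulc", "ghlidwoel", "ghlidyfj", "ghlidzo", "kspstblow", "kspstgum", "kspstitmz", "kspstkifyey", "kspstrjdb", "kspstrwu", "kspsts", "kspsttvjvpm", "kspstz"
Leaf count: 18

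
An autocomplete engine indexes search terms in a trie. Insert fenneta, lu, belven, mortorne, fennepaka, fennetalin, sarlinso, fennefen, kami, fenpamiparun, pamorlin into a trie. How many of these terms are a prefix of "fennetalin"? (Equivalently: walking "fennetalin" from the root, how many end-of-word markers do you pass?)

2

Walk "fennetalin" from the root; an end-of-word marker is hit whenever a stored word is a prefix of "fennetalin".
Prefixes of the query that are stored words: "fenneta", "fennetalin"
Count: 2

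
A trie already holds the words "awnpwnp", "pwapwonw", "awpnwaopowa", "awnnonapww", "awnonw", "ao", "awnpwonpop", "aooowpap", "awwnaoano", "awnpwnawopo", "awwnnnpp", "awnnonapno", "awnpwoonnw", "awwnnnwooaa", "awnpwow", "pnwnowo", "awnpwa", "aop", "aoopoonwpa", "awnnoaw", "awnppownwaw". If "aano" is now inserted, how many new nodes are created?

3

The longest prefix of "aano" already in the trie is "a" (length 1).
So 4 − 1 = 3 new nodes.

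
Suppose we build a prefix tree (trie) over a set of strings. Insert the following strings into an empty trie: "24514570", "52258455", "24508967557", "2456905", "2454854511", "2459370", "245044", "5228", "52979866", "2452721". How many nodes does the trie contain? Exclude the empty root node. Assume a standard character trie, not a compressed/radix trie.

52

For each word, the new-node count is its length minus the longest prefix already in the trie:
  "24514570" → 8 new (2, 4, 5, 1, 4, 5, 7, 0)
  "52258455" → 8 new (5, 2, 2, 5, 8, 4, 5, 5)
  "24508967557" → prefix "245" already present; 8 new (0, 8, 9, 6, 7, 5, 5, 7)
  "2456905" → prefix "245" already present; 4 new (6, 9, 0, 5)
  "2454854511" → prefix "245" already present; 7 new (4, 8, 5, 4, 5, 1, 1)
  "2459370" → prefix "245" already present; 4 new (9, 3, 7, 0)
  "245044" → prefix "2450" already present; 2 new (4, 4)
  "5228" → prefix "522" already present; 1 new (8)
  "52979866" → prefix "52" already present; 6 new (9, 7, 9, 8, 6, 6)
  "2452721" → prefix "245" already present; 4 new (2, 7, 2, 1)
Total nodes = 8 + 8 + 8 + 4 + 7 + 4 + 2 + 1 + 6 + 4 = 52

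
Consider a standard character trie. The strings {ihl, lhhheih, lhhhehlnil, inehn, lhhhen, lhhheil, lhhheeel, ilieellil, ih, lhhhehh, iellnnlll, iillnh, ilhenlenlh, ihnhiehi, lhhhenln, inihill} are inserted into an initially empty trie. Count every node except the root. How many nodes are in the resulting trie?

67

Insert word by word; a character creates a node only if that edge doesn't already exist:
  "ihl" → 3 new (i, h, l)
  "lhhheih" → 7 new (l, h, h, h, e, i, h)
  "lhhhehlnil" → prefix "lhhhe" already present; 5 new (h, l, n, i, l)
  "inehn" → prefix "i" already present; 4 new (n, e, h, n)
  "lhhhen" → prefix "lhhhe" already present; 1 new (n)
  "lhhheil" → prefix "lhhhei" already present; 1 new (l)
  "lhhheeel" → prefix "lhhhe" already present; 3 new (e, e, l)
  "ilieellil" → prefix "i" already present; 8 new (l, i, e, e, l, l, i, l)
  "ih" → prefix "ih" already present; 0 new (none)
  "lhhhehh" → prefix "lhhheh" already present; 1 new (h)
  "iellnnlll" → prefix "i" already present; 8 new (e, l, l, n, n, l, l, l)
  "iillnh" → prefix "i" already present; 5 new (i, l, l, n, h)
  "ilhenlenlh" → prefix "il" already present; 8 new (h, e, n, l, e, n, l, h)
  "ihnhiehi" → prefix "ih" already present; 6 new (n, h, i, e, h, i)
  "lhhhenln" → prefix "lhhhen" already present; 2 new (l, n)
  "inihill" → prefix "in" already present; 5 new (i, h, i, l, l)
Total nodes = 3 + 7 + 5 + 4 + 1 + 1 + 3 + 8 + 0 + 1 + 8 + 5 + 8 + 6 + 2 + 5 = 67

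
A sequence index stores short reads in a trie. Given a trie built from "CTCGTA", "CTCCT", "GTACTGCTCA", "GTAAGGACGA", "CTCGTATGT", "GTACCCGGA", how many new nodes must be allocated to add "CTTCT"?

Walking "CTTCT" from the root, the first 2 characters ("CT") follow existing edges; "T" is the first miss.
So 5 − 2 = 3 new nodes.

3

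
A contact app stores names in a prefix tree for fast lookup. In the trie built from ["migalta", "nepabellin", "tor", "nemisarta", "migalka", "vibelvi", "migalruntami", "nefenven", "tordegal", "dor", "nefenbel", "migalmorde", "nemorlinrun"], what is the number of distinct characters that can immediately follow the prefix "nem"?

Follow the path "nem" to its node, then look at its outgoing edges.
Distinct next characters after "nem": i, o.
That node has 2 child edges.

2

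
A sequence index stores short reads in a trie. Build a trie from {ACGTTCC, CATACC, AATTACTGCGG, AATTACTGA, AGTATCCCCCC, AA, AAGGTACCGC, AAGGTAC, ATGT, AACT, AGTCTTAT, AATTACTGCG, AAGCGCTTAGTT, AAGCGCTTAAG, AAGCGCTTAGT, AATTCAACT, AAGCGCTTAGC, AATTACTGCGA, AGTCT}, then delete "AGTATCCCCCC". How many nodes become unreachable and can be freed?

8

After clearing the end-marker at "AGTATCCCCCC", prune upward until reaching a node still needed by another word.
The suffix "ATCCCCCC" (8 nodes) is used only by "AGTATCCCCCC"; the node for "AGT" still has the child "C", so pruning stops there.
Nodes removed: 8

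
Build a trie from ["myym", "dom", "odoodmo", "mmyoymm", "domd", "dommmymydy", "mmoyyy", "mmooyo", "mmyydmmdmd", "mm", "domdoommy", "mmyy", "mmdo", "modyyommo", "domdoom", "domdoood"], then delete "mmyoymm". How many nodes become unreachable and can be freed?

Walk "mmyoymm" from the leaf back toward the root, removing each node that no remaining word uses.
The suffix "oymm" (4 nodes) is used only by "mmyoymm"; the node for "mmy" still has the child "y", so pruning stops there.
Nodes removed: 4

4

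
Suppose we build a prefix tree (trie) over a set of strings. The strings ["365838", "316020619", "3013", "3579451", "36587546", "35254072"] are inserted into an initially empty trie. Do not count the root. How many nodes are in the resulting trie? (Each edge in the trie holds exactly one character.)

Trie structure (* marks end of a word):
(root)
└─ 3
   ├─ 0
   │  └─ 1
   │     └─ 3 *
   ├─ 1
   │  └─ 6
   │     └─ 0
   │        └─ 2
   │           └─ 0
   │              └─ 6
   │                 └─ 1
   │                    └─ 9 *
   ├─ 5
   │  ├─ 2
   │  │  └─ 5
   │  │     └─ 4
   │  │        └─ 0
   │  │           └─ 7
   │  │              └─ 2 *
   │  └─ 7
   │     └─ 9
   │        └─ 4
   │           └─ 5
   │              └─ 1 *
   └─ 6
      └─ 5
         └─ 8
            ├─ 3
            │  └─ 8 *
            └─ 7
               └─ 5
                  └─ 4
                     └─ 6 *
Counting every labelled node above: 33.

33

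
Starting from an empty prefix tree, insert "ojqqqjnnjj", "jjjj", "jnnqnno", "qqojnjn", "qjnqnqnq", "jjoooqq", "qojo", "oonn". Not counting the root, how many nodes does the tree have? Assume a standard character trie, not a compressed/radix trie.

45

Count nodes per top-level branch (shared prefixes stored once):
  'j'-branch (jjjj, jjoooqq, jnnqnno): 15 nodes
  'o'-branch (ojqqqjnnjj, oonn): 13 nodes
  'q'-branch (qjnqnqnq, qojo, qqojnjn): 17 nodes
Sum: 45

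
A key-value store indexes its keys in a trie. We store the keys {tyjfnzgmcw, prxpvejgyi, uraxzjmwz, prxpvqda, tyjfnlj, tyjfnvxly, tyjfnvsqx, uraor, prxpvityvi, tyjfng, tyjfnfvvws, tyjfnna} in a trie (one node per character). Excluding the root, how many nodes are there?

Trace insertions, counting only characters that open a new branch:
  "tyjfnzgmcw" → 10 new (t, y, j, f, n, z, g, m, c, w)
  "prxpvejgyi" → 10 new (p, r, x, p, v, e, j, g, y, i)
  "uraxzjmwz" → 9 new (u, r, a, x, z, j, m, w, z)
  "prxpvqda" → prefix "prxpv" already present; 3 new (q, d, a)
  "tyjfnlj" → prefix "tyjfn" already present; 2 new (l, j)
  "tyjfnvxly" → prefix "tyjfn" already present; 4 new (v, x, l, y)
  "tyjfnvsqx" → prefix "tyjfnv" already present; 3 new (s, q, x)
  "uraor" → prefix "ura" already present; 2 new (o, r)
  "prxpvityvi" → prefix "prxpv" already present; 5 new (i, t, y, v, i)
  "tyjfng" → prefix "tyjfn" already present; 1 new (g)
  "tyjfnfvvws" → prefix "tyjfn" already present; 5 new (f, v, v, w, s)
  "tyjfnna" → prefix "tyjfn" already present; 2 new (n, a)
Total nodes = 10 + 10 + 9 + 3 + 2 + 4 + 3 + 2 + 5 + 1 + 5 + 2 = 56

56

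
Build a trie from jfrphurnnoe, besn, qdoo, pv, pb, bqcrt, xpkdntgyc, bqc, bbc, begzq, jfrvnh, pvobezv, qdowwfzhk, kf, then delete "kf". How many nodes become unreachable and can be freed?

2

Walk "kf" from the leaf back toward the root, removing each node that no remaining word uses.
No other word shares any prefix with "kf", so all 2 of its nodes go.
Nodes removed: 2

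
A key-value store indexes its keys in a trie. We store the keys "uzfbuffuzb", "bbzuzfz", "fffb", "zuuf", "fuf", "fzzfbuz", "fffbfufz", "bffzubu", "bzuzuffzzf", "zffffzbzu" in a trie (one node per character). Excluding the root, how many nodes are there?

60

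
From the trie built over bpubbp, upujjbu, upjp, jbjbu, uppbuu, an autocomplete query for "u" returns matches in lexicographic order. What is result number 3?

upujjbu

Words with prefix "u", in lexicographic order: "upjp", "uppbuu", "upujjbu"
Position 3: upujjbu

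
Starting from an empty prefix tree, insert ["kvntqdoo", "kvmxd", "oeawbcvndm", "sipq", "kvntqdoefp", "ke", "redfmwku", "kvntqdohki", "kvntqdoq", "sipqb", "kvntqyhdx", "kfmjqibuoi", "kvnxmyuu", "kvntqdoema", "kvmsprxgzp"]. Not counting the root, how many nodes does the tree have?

For each word, the new-node count is its length minus the longest prefix already in the trie:
  "kvntqdoo" → 8 new (k, v, n, t, q, d, o, o)
  "kvmxd" → prefix "kv" already present; 3 new (m, x, d)
  "oeawbcvndm" → 10 new (o, e, a, w, b, c, v, n, d, m)
  "sipq" → 4 new (s, i, p, q)
  "kvntqdoefp" → prefix "kvntqdo" already present; 3 new (e, f, p)
  "ke" → prefix "k" already present; 1 new (e)
  "redfmwku" → 8 new (r, e, d, f, m, w, k, u)
  "kvntqdohki" → prefix "kvntqdo" already present; 3 new (h, k, i)
  "kvntqdoq" → prefix "kvntqdo" already present; 1 new (q)
  "sipqb" → prefix "sipq" already present; 1 new (b)
  "kvntqyhdx" → prefix "kvntq" already present; 4 new (y, h, d, x)
  "kfmjqibuoi" → prefix "k" already present; 9 new (f, m, j, q, i, b, u, o, i)
  "kvnxmyuu" → prefix "kvn" already present; 5 new (x, m, y, u, u)
  "kvntqdoema" → prefix "kvntqdoe" already present; 2 new (m, a)
  "kvmsprxgzp" → prefix "kvm" already present; 7 new (s, p, r, x, g, z, p)
Total nodes = 8 + 3 + 10 + 4 + 3 + 1 + 8 + 3 + 1 + 1 + 4 + 9 + 5 + 2 + 7 = 69

69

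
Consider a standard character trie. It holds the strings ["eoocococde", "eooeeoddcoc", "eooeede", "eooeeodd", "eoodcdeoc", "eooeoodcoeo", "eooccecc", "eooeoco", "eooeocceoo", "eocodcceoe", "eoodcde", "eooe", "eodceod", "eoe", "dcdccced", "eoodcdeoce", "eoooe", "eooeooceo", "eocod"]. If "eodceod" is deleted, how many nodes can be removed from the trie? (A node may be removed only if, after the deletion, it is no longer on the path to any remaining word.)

After clearing the end-marker at "eodceod", prune upward until reaching a node still needed by another word.
The suffix "dceod" (5 nodes) is used only by "eodceod"; the node for "eo" still has the child "o", so pruning stops there.
Nodes removed: 5

5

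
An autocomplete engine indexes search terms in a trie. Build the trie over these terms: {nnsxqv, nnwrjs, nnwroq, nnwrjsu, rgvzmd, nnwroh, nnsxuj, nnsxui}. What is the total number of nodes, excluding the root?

Trie structure (* marks end of a word):
(root)
├─ n
│  └─ n
│     ├─ s
│     │  └─ x
│     │     ├─ q
│     │     │  └─ v *
│     │     └─ u
│     │        ├─ i *
│     │        └─ j *
│     └─ w
│        └─ r
│           ├─ j
│           │  └─ s *
│           │     └─ u *
│           └─ o
│              ├─ h *
│              └─ q *
└─ r
   └─ g
      └─ v
         └─ z
            └─ m
               └─ d *
Counting every labelled node above: 23.

23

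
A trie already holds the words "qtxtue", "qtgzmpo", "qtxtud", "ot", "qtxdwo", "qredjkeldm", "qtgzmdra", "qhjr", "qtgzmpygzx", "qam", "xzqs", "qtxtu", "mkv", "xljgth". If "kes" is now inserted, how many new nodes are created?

Nothing in the trie begins with "k"; the whole of "kes" is new.
3 − 0 = 3 new nodes.

3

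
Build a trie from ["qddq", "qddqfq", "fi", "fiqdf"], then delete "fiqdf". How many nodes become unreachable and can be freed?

3

After clearing the end-marker at "fiqdf", prune upward until reaching a node still needed by another word.
The suffix "qdf" (3 nodes) is used only by "fiqdf"; "fi" is itself a stored word, so pruning stops there.
Nodes removed: 3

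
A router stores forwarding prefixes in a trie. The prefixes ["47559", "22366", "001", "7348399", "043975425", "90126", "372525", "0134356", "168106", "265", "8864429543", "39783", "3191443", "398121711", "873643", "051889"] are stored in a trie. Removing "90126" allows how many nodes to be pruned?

5

Walk "90126" from the leaf back toward the root, removing each node that no remaining word uses.
No other word shares any prefix with "90126", so all 5 of its nodes go.
Nodes removed: 5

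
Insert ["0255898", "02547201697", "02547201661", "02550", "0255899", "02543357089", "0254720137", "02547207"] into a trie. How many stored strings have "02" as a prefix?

8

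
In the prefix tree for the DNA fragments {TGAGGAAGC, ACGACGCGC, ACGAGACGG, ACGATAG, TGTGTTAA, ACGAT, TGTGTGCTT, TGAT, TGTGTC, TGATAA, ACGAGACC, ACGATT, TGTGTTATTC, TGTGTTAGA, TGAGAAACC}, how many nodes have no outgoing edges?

A leaf is a node with no children — equivalently, the end of a word that is not a proper prefix of any other stored word.
Those words: "ACGACGCGC", "ACGAGACC", "ACGAGACGG", "ACGATAG", "ACGATT", "TGAGAAACC", "TGAGGAAGC", "TGATAA", "TGTGTC", "TGTGTGCTT", "TGTGTTAA", "TGTGTTAGA", "TGTGTTATTC"
Leaf count: 13

13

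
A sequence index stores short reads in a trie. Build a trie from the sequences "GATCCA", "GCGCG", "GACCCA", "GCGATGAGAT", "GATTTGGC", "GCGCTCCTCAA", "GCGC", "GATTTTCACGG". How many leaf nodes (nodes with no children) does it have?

7

Leaves are exactly the stored words that no other stored word extends.
Those words: "GACCCA", "GATCCA", "GATTTGGC", "GATTTTCACGG", "GCGATGAGAT", "GCGCG", "GCGCTCCTCAA"
Leaf count: 7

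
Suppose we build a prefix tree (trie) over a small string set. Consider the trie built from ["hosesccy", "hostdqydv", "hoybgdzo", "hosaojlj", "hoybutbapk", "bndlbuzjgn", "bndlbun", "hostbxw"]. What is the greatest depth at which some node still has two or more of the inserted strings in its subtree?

The deepest shared node is where two words last agree before diverging.
e.g. "bndlbun" and "bndlbuzjgn" share the prefix "bndlbu" of length 6; no pair shares a longer one.
Longest shared-prefix length: 6

6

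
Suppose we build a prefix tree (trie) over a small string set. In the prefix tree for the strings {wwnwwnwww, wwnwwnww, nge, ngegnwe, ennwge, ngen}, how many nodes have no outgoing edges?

4

Leaves are exactly the stored words that no other stored word extends.
Those words: "ennwge", "ngegnwe", "ngen", "wwnwwnwww"
Leaf count: 4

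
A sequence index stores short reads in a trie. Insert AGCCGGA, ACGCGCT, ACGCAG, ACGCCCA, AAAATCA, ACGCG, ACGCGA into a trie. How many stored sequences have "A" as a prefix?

7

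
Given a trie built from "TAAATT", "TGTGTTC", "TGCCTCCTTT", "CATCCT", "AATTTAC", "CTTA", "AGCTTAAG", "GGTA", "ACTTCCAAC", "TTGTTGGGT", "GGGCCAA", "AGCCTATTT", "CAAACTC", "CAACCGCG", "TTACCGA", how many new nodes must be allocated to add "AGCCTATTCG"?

"AGCCTATT" is already a path in the trie; the remaining "CG" must be added.
New nodes needed: |"AGCCTATTCG"| − 8 = 10 − 8 = 2.

2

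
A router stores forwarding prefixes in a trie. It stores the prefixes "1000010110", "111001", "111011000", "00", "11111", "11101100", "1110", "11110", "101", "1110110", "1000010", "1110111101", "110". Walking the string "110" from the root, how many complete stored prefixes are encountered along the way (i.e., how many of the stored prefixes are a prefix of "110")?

1

Check each prefix of "110" against the stored set — each match is an end-marker on the path.
Prefixes of the query that are stored words: "110"
Count: 1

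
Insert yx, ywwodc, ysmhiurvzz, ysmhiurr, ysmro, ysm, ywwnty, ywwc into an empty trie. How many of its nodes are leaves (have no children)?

Leaves are exactly the stored words that no other stored word extends.
Those words: "ysmhiurr", "ysmhiurvzz", "ysmro", "ywwc", "ywwnty", "ywwodc", "yx"
Leaf count: 7

7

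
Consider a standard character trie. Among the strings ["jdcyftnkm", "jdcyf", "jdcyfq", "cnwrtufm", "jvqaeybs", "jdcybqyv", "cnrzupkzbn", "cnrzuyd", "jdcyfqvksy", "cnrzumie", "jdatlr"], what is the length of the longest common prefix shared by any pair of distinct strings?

The deepest shared node is where two words last agree before diverging.
"jdcyfq" and "jdcyfqvksy" agree on "jdcyfq" (6 characters) before diverging; nothing deeper is shared.
Longest shared-prefix length: 6

6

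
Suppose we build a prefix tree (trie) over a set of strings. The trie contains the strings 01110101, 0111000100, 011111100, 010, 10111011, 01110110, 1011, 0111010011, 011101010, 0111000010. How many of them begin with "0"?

8

Traverse to the node for "0", then collect every word in that subtree.
Matches: "010", "0111000010", "0111000100", "0111010011", "01110101", "011101010", "01110110", "011111100"
Count: 8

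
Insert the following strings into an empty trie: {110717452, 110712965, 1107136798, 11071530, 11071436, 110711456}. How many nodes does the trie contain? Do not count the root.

28

Count nodes per top-level branch (shared prefixes stored once):
  '1'-branch (110711456, 110712965, 1107136798, 11071436, 11071530, 110717452): 28 nodes
Sum: 28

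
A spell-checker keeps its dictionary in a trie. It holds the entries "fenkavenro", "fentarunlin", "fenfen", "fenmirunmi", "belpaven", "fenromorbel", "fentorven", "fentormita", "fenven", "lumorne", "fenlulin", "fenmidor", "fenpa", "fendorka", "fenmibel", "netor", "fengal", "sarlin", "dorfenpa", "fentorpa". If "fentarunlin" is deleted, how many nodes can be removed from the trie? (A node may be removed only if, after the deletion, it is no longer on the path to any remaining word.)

7

After clearing the end-marker at "fentarunlin", prune upward until reaching a node still needed by another word.
The suffix "arunlin" (7 nodes) is used only by "fentarunlin"; the node for "fent" still has the child "o", so pruning stops there.
Nodes removed: 7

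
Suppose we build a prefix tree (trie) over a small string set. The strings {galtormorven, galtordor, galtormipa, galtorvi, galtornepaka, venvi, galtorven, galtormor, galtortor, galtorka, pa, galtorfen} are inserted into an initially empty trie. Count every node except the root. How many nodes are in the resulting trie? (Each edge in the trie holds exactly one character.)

43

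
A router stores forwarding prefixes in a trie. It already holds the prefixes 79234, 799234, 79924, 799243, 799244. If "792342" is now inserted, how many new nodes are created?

The longest prefix of "792342" already in the trie is "79234" (length 5).
New nodes needed: |"792342"| − 5 = 6 − 5 = 1.

1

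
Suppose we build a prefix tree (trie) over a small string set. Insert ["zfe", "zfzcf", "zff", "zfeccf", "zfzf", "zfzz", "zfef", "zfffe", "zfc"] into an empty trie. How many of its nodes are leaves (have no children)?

A leaf is a node with no children — equivalently, the end of a word that is not a proper prefix of any other stored word.
Those words: "zfc", "zfeccf", "zfef", "zfffe", "zfzcf", "zfzf", "zfzz"
Leaf count: 7

7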